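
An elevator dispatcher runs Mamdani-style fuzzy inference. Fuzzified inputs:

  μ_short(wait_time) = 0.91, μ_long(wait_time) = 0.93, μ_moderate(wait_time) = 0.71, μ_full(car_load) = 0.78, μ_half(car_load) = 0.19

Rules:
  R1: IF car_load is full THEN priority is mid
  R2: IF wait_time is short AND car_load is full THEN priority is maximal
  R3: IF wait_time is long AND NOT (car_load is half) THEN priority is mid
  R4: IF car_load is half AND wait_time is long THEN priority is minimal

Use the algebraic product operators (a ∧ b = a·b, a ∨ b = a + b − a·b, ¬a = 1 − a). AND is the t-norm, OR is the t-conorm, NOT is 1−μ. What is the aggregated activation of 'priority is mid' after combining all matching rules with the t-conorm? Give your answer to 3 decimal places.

0.946

R1: full=0.78 → w = 0.7800
R2: short=0.91, full=0.78; AND[a·b] → w = 0.7098
R3: long=0.93, ¬half=1−0.19=0.81; AND[a·b] → w = 0.7533
R4: half=0.19, long=0.93; AND[a·b] → w = 0.1767
Rules with consequent 'mid': {R1, R3} → strengths 0.7800, 0.7533
Aggregate via t-conorm [a + b − a·b]: 0.9457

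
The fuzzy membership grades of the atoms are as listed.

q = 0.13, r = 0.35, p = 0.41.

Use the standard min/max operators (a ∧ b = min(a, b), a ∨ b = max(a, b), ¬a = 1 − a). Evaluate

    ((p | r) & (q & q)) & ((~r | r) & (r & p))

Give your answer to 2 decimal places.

p | r = max(a, b) on (0.41, 0.35) = 0.41
q & q = min(a, b) on (0.13, 0.13) = 0.13
(p | r) & (q & q) = min(a, b) on (0.41, 0.13) = 0.13
~r = 1 − 0.35 = 0.65
~r | r = max(a, b) on (0.65, 0.35) = 0.65
r & p = min(a, b) on (0.35, 0.41) = 0.35
(~r | r) & (r & p) = min(a, b) on (0.65, 0.35) = 0.35
((p | r) & (q & q)) & ((~r | r) & (r & p)) = min(a, b) on (0.13, 0.35) = 0.13

0.13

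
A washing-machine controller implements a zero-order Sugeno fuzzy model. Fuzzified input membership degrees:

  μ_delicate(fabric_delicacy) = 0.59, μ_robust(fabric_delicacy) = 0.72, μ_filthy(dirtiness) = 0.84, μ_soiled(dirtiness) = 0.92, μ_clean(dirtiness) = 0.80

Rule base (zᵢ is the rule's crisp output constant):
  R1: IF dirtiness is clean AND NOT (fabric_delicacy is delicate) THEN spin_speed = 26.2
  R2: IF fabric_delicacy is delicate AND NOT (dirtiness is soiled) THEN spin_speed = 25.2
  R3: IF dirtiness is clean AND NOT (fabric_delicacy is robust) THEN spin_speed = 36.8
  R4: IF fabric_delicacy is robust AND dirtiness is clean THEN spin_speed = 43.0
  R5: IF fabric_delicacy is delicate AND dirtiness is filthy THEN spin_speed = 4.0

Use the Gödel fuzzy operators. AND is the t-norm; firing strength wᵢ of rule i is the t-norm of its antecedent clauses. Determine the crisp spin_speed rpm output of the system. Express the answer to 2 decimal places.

27.11

R1 (z=26.2): clean=0.80, ¬delicate=1−0.59=0.41; AND[min(a, b)] → w = 0.41
R2 (z=25.2): delicate=0.59, ¬soiled=1−0.92=0.08; AND[min(a, b)] → w = 0.08
R3 (z=36.8): clean=0.80, ¬robust=1−0.72=0.28; AND[min(a, b)] → w = 0.28
R4 (z=43.0): robust=0.72, clean=0.80; AND[min(a, b)] → w = 0.72
R5 (z=4.0): delicate=0.59, filthy=0.84; AND[min(a, b)] → w = 0.59
Weighted average = (0.41·26.2 + 0.08·25.2 + 0.28·36.8 + 0.72·43.0 + 0.59·4.0) / (0.41 + 0.08 + 0.28 + 0.72 + 0.59)
  = 56.3820 / 2.0800 = 27.11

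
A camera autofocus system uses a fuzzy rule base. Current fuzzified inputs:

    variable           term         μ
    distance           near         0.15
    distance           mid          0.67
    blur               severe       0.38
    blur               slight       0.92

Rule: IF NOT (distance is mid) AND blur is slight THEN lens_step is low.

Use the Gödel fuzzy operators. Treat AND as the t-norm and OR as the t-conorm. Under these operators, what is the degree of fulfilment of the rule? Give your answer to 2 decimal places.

0.33

firing strength: ¬mid=1−0.67=0.33, slight=0.92; AND[min(a, b)] → w = 0.33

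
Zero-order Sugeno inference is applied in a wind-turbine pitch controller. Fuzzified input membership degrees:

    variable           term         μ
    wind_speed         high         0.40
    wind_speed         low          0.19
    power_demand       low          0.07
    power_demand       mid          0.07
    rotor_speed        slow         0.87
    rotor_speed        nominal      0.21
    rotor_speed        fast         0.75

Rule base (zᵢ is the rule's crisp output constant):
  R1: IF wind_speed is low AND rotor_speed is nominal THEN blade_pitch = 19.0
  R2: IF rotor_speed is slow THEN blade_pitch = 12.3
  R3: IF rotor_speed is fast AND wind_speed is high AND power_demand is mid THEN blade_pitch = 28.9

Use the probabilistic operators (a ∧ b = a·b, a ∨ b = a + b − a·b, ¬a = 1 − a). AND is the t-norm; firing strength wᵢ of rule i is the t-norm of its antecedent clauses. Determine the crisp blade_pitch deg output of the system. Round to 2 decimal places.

12.96

R1 (z=19.0): low=0.19, nominal=0.21; AND[a·b] → w = 0.0399
R2 (z=12.3): slow=0.87 → w = 0.8700
R3 (z=28.9): fast=0.75, high=0.40, mid=0.07; AND[a·b] → w = 0.0210
Weighted average = (0.0399·19.0 + 0.8700·12.3 + 0.0210·28.9) / (0.0399 + 0.8700 + 0.0210)
  = 12.0660 / 0.9309 = 12.96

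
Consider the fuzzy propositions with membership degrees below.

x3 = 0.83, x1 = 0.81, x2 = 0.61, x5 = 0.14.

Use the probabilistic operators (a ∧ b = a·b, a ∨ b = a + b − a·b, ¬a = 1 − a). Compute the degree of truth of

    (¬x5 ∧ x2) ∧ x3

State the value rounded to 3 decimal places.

¬x5 = 1 − 0.1400 = 0.8600
¬x5 ∧ x2 = a·b on (0.8600, 0.6100) = 0.5246
(¬x5 ∧ x2) ∧ x3 = a·b on (0.5246, 0.8300) = 0.4354

0.435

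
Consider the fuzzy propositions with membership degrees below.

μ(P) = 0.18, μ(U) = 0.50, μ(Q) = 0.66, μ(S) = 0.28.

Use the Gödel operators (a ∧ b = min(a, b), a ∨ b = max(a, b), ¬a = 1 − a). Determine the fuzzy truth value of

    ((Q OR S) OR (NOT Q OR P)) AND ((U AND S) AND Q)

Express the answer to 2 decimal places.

Q OR S = max(a, b) on (0.66, 0.28) = 0.66
NOT Q = 1 − 0.66 = 0.34
NOT Q OR P = max(a, b) on (0.34, 0.18) = 0.34
(Q OR S) OR (NOT Q OR P) = max(a, b) on (0.66, 0.34) = 0.66
U AND S = min(a, b) on (0.50, 0.28) = 0.28
(U AND S) AND Q = min(a, b) on (0.28, 0.66) = 0.28
((Q OR S) OR (NOT Q OR P)) AND ((U AND S) AND Q) = min(a, b) on (0.66, 0.28) = 0.28

0.28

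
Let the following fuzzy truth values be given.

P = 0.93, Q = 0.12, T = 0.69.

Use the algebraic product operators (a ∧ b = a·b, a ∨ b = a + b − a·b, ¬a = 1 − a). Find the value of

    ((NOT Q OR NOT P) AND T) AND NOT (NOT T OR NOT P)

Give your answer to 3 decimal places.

0.393

NOT Q = 1 − 0.1200 = 0.8800
NOT P = 1 − 0.9300 = 0.0700
NOT Q OR NOT P = a + b − a·b on (0.8800, 0.0700) = 0.8884
(NOT Q OR NOT P) AND T = a·b on (0.8884, 0.6900) = 0.6130
NOT T = 1 − 0.6900 = 0.3100
NOT P = 1 − 0.9300 = 0.0700
NOT T OR NOT P = a + b − a·b on (0.3100, 0.0700) = 0.3583
NOT (NOT T OR NOT P) = 1 − 0.3583 = 0.6417
((NOT Q OR NOT P) AND T) AND NOT (NOT T OR NOT P) = a·b on (0.6130, 0.6417) = 0.3934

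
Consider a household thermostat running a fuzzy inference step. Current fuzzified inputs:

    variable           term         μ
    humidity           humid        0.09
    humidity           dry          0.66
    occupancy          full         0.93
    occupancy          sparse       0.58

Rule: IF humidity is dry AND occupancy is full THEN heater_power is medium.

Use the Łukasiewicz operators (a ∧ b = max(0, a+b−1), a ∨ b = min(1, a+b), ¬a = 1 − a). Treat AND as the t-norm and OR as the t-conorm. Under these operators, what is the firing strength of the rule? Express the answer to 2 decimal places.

firing strength: dry=0.66, full=0.93; AND[max(0, a+b−1)] → w = 0.59

0.59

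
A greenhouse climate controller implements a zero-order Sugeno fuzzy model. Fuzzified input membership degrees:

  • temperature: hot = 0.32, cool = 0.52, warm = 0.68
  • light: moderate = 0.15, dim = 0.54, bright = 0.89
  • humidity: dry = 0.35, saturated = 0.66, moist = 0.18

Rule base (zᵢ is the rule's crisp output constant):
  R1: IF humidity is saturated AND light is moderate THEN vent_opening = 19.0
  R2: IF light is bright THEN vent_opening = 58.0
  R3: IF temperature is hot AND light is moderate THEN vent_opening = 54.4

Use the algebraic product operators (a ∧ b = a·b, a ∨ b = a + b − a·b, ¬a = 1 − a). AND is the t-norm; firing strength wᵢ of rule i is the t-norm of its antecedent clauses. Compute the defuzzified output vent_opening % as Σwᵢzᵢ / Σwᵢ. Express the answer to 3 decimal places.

R1 (z=19.0): saturated=0.66, moderate=0.15; AND[a·b] → w = 0.0990
R2 (z=58.0): bright=0.89 → w = 0.8900
R3 (z=54.4): hot=0.32, moderate=0.15; AND[a·b] → w = 0.0480
Weighted average = (0.0990·19.0 + 0.8900·58.0 + 0.0480·54.4) / (0.0990 + 0.8900 + 0.0480)
  = 56.1122 / 1.0370 = 54.110

54.110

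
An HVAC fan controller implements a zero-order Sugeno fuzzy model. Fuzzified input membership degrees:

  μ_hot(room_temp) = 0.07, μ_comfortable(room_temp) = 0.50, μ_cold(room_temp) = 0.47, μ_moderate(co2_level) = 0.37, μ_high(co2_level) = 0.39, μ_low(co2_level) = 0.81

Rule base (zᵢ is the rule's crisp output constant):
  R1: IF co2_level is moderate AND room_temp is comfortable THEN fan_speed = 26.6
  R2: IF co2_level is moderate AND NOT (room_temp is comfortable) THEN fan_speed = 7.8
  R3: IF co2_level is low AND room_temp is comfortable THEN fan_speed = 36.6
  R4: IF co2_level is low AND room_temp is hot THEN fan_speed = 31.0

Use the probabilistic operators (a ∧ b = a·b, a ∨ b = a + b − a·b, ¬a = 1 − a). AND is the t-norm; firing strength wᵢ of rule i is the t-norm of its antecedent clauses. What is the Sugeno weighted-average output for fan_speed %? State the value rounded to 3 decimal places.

27.588

R1 (z=26.6): moderate=0.37, comfortable=0.50; AND[a·b] → w = 0.1850
R2 (z=7.8): moderate=0.37, ¬comfortable=1−0.50=0.50; AND[a·b] → w = 0.1850
R3 (z=36.6): low=0.81, comfortable=0.50; AND[a·b] → w = 0.4050
R4 (z=31.0): low=0.81, hot=0.07; AND[a·b] → w = 0.0567
Weighted average = (0.1850·26.6 + 0.1850·7.8 + 0.4050·36.6 + 0.0567·31.0) / (0.1850 + 0.1850 + 0.4050 + 0.0567)
  = 22.9447 / 0.8317 = 27.588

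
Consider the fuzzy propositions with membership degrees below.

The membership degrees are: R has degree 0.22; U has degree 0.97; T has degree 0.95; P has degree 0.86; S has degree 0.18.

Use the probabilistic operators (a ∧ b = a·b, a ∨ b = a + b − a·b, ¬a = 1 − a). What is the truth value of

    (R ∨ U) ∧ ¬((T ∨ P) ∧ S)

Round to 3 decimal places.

0.802

R ∨ U = a + b − a·b on (0.2200, 0.9700) = 0.9766
T ∨ P = a + b − a·b on (0.9500, 0.8600) = 0.9930
(T ∨ P) ∧ S = a·b on (0.9930, 0.1800) = 0.1787
¬((T ∨ P) ∧ S) = 1 − 0.1787 = 0.8213
(R ∨ U) ∧ ¬((T ∨ P) ∧ S) = a·b on (0.9766, 0.8213) = 0.8020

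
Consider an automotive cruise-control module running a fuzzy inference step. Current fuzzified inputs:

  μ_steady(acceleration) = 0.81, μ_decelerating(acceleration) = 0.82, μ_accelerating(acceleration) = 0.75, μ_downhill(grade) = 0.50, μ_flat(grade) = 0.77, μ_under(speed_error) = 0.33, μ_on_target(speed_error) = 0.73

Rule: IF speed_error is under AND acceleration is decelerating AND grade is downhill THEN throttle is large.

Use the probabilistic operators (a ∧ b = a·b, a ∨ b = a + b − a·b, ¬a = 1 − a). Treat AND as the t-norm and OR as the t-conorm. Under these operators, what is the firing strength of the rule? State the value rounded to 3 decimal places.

firing strength: under=0.33, decelerating=0.82, downhill=0.50; AND[a·b] → w = 0.1353

0.135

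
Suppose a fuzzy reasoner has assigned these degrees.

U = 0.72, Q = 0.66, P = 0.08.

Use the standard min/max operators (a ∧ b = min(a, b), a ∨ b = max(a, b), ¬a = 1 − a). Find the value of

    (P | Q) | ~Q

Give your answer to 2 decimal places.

0.66

P | Q = max(a, b) on (0.08, 0.66) = 0.66
~Q = 1 − 0.66 = 0.34
(P | Q) | ~Q = max(a, b) on (0.66, 0.34) = 0.66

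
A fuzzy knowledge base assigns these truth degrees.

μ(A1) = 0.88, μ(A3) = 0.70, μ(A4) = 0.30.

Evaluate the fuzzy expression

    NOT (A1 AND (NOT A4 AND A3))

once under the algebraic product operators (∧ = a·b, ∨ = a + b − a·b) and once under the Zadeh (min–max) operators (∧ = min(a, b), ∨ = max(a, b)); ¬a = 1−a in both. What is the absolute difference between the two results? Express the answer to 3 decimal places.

Under algebraic product:
  NOT A4 = 1 − 0.3000 = 0.7000
  NOT A4 AND A3 = a·b on (0.7000, 0.7000) = 0.4900
  A1 AND (NOT A4 AND A3) = a·b on (0.8800, 0.4900) = 0.4312
  NOT (A1 AND (NOT A4 AND A3)) = 1 − 0.4312 = 0.5688
  → value = 0.5688
Under Zadeh (min–max):
  NOT A4 = 1 − 0.30 = 0.70
  NOT A4 AND A3 = min(a, b) on (0.70, 0.70) = 0.70
  A1 AND (NOT A4 AND A3) = min(a, b) on (0.88, 0.70) = 0.70
  NOT (A1 AND (NOT A4 AND A3)) = 1 − 0.70 = 0.30
  → value = 0.3000
|0.5688 − 0.3000| = 0.269

0.269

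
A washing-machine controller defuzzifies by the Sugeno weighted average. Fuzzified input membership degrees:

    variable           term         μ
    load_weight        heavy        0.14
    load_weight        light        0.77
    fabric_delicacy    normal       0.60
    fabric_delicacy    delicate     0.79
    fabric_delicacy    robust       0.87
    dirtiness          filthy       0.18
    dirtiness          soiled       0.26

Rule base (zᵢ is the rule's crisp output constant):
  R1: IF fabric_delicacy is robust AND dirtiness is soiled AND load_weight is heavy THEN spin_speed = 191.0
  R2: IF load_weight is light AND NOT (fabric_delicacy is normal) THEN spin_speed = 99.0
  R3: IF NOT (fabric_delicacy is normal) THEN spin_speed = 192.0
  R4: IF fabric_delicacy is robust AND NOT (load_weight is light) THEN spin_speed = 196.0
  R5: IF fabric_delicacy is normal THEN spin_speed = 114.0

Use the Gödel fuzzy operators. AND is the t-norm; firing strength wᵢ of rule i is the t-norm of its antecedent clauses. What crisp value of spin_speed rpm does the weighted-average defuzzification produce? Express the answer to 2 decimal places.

R1 (z=191.0): robust=0.87, soiled=0.26, heavy=0.14; AND[min(a, b)] → w = 0.14
R2 (z=99.0): light=0.77, ¬normal=1−0.60=0.40; AND[min(a, b)] → w = 0.40
R3 (z=192.0): ¬normal=1−0.60=0.40 → w = 0.40
R4 (z=196.0): robust=0.87, ¬light=1−0.77=0.23; AND[min(a, b)] → w = 0.23
R5 (z=114.0): normal=0.60 → w = 0.60
Weighted average = (0.14·191.0 + 0.40·99.0 + 0.40·192.0 + 0.23·196.0 + 0.60·114.0) / (0.14 + 0.40 + 0.40 + 0.23 + 0.60)
  = 256.6200 / 1.7700 = 144.98

144.98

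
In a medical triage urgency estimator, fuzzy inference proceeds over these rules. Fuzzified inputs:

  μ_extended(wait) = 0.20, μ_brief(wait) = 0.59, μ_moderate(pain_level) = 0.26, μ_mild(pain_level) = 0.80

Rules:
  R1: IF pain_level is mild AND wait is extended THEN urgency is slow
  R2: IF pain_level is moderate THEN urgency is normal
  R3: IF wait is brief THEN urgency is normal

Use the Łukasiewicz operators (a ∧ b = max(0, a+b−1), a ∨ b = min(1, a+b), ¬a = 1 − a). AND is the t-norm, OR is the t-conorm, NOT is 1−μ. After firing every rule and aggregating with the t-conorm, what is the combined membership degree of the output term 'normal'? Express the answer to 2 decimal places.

R1: mild=0.80, extended=0.20; AND[max(0, a+b−1)] → w = 0.00
R2: moderate=0.26 → w = 0.26
R3: brief=0.59 → w = 0.59
Rules with consequent 'normal': {R2, R3} → strengths 0.26, 0.59
Aggregate via t-conorm [min(1, a+b)]: 0.85

0.85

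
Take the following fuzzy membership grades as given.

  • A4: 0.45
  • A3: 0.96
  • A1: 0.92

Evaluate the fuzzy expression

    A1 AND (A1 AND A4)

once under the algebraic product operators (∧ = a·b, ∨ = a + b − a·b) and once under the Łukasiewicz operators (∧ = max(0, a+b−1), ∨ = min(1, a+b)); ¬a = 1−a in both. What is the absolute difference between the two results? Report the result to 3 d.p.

Under algebraic product:
  A1 AND A4 = a·b on (0.9200, 0.4500) = 0.4140
  A1 AND (A1 AND A4) = a·b on (0.9200, 0.4140) = 0.3809
  → value = 0.3809
Under Łukasiewicz:
  A1 AND A4 = max(0, a+b−1) on (0.92, 0.45) = 0.37
  A1 AND (A1 AND A4) = max(0, a+b−1) on (0.92, 0.37) = 0.29
  → value = 0.2900
|0.3809 − 0.2900| = 0.091

0.091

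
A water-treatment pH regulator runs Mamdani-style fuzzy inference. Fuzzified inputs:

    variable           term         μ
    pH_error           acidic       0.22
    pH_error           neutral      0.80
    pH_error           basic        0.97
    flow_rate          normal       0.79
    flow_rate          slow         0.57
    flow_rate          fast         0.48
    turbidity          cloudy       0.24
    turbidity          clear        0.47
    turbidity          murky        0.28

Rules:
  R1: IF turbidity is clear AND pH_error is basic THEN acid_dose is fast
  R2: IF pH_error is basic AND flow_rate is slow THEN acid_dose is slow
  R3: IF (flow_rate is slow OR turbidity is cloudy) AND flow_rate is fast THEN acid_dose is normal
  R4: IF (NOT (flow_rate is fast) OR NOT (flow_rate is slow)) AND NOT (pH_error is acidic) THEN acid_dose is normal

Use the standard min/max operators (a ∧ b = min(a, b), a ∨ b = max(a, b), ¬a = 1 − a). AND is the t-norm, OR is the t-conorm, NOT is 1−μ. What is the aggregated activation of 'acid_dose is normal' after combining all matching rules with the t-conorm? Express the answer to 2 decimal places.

0.52

R1: clear=0.47, basic=0.97; AND[min(a, b)] → w = 0.47
R2: basic=0.97, slow=0.57; AND[min(a, b)] → w = 0.57
R3: (slow=0.57 OR cloudy=0.24) = 0.57; AND[min(a, b)] with fast=0.48 → w = 0.48
R4: (¬fast=1−0.48=0.52 OR ¬slow=1−0.57=0.43) = 0.52; AND[min(a, b)] with ¬acidic=1−0.22=0.78 → w = 0.52
Rules with consequent 'normal': {R3, R4} → strengths 0.48, 0.52
Aggregate via t-conorm [max(a, b)]: 0.52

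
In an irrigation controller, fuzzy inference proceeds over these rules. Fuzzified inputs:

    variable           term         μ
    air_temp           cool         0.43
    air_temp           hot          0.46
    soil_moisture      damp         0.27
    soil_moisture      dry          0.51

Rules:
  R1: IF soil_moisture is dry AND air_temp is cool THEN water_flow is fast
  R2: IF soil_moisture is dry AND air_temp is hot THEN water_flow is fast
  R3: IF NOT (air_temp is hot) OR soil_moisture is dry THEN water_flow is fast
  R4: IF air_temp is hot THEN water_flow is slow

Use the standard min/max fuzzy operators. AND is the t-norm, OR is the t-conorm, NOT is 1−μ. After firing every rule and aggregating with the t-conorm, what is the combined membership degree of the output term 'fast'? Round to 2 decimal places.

R1: dry=0.51, cool=0.43; AND[min(a, b)] → w = 0.43
R2: dry=0.51, hot=0.46; AND[min(a, b)] → w = 0.46
R3: ¬hot=1−0.46=0.54, dry=0.51; OR[max(a, b)] → w = 0.54
R4: hot=0.46 → w = 0.46
Rules with consequent 'fast': {R1, R2, R3} → strengths 0.43, 0.46, 0.54
Aggregate via t-conorm [max(a, b)]: 0.54

0.54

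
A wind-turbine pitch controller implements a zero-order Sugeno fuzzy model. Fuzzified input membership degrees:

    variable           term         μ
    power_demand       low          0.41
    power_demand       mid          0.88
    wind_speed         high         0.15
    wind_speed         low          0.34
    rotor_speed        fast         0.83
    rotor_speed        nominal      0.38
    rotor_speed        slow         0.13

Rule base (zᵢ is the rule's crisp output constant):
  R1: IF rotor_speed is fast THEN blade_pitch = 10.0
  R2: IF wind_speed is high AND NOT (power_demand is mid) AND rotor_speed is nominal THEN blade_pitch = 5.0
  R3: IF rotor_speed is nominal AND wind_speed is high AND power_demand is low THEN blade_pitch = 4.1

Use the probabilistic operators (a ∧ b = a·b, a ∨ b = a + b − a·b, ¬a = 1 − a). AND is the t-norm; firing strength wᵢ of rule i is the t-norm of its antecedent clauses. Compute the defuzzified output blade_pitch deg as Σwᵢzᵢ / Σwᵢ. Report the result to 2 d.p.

R1 (z=10.0): fast=0.83 → w = 0.8300
R2 (z=5.0): high=0.15, ¬mid=1−0.88=0.12, nominal=0.38; AND[a·b] → w = 0.0068
R3 (z=4.1): nominal=0.38, high=0.15, low=0.41; AND[a·b] → w = 0.0234
Weighted average = (0.8300·10.0 + 0.0068·5.0 + 0.0234·4.1) / (0.8300 + 0.0068 + 0.0234)
  = 8.4300 / 0.8602 = 9.80

9.80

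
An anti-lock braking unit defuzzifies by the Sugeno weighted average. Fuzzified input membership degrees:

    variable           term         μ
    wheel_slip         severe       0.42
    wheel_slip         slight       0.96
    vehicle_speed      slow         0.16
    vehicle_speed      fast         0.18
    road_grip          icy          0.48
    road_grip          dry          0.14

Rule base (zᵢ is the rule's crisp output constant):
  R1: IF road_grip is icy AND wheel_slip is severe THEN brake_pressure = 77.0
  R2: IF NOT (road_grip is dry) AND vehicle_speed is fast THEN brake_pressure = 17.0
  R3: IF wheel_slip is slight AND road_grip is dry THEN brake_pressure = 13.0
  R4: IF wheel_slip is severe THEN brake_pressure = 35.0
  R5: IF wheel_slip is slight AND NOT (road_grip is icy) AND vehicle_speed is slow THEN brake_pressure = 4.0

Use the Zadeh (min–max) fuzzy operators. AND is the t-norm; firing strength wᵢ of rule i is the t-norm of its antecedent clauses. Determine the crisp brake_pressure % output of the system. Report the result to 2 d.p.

39.82

R1 (z=77.0): icy=0.48, severe=0.42; AND[min(a, b)] → w = 0.42
R2 (z=17.0): ¬dry=1−0.14=0.86, fast=0.18; AND[min(a, b)] → w = 0.18
R3 (z=13.0): slight=0.96, dry=0.14; AND[min(a, b)] → w = 0.14
R4 (z=35.0): severe=0.42 → w = 0.42
R5 (z=4.0): slight=0.96, ¬icy=1−0.48=0.52, slow=0.16; AND[min(a, b)] → w = 0.16
Weighted average = (0.42·77.0 + 0.18·17.0 + 0.14·13.0 + 0.42·35.0 + 0.16·4.0) / (0.42 + 0.18 + 0.14 + 0.42 + 0.16)
  = 52.5600 / 1.3200 = 39.82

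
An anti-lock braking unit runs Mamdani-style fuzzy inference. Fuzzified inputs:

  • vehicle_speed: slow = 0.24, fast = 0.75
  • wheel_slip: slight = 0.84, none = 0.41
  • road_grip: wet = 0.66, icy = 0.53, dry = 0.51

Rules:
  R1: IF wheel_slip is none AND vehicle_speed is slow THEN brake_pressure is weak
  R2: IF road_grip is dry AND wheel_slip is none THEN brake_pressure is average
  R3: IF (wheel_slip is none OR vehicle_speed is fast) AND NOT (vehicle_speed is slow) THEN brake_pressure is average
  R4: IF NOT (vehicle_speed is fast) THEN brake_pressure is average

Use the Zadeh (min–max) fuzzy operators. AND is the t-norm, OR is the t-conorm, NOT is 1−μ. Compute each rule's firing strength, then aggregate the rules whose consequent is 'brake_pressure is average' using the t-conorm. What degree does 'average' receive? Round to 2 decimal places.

R1: none=0.41, slow=0.24; AND[min(a, b)] → w = 0.24
R2: dry=0.51, none=0.41; AND[min(a, b)] → w = 0.41
R3: (none=0.41 OR fast=0.75) = 0.75; AND[min(a, b)] with ¬slow=1−0.24=0.76 → w = 0.75
R4: ¬fast=1−0.75=0.25 → w = 0.25
Rules with consequent 'average': {R2, R3, R4} → strengths 0.41, 0.75, 0.25
Aggregate via t-conorm [max(a, b)]: 0.75

0.75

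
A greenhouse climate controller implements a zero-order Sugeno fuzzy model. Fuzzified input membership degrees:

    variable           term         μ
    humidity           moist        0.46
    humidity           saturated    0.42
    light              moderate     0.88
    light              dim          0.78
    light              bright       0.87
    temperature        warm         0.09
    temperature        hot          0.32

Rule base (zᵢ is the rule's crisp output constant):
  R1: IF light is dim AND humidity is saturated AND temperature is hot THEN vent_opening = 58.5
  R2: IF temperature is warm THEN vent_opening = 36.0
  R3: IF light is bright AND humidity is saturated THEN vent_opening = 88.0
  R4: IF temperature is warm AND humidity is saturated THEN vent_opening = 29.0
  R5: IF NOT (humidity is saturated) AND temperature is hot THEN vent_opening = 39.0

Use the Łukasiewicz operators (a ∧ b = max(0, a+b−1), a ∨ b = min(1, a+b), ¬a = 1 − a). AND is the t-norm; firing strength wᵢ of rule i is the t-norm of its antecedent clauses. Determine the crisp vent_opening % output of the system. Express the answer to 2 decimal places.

R1 (z=58.5): dim=0.78, saturated=0.42, hot=0.32; AND[max(0, a+b−1)] → w = 0.00
R2 (z=36.0): warm=0.09 → w = 0.09
R3 (z=88.0): bright=0.87, saturated=0.42; AND[max(0, a+b−1)] → w = 0.29
R4 (z=29.0): warm=0.09, saturated=0.42; AND[max(0, a+b−1)] → w = 0.00
R5 (z=39.0): ¬saturated=1−0.42=0.58, hot=0.32; AND[max(0, a+b−1)] → w = 0.00
Weighted average = (0.00·58.5 + 0.09·36.0 + 0.29·88.0 + 0.00·29.0 + 0.00·39.0) / (0.00 + 0.09 + 0.29 + 0.00 + 0.00)
  = 28.7600 / 0.3800 = 75.68

75.68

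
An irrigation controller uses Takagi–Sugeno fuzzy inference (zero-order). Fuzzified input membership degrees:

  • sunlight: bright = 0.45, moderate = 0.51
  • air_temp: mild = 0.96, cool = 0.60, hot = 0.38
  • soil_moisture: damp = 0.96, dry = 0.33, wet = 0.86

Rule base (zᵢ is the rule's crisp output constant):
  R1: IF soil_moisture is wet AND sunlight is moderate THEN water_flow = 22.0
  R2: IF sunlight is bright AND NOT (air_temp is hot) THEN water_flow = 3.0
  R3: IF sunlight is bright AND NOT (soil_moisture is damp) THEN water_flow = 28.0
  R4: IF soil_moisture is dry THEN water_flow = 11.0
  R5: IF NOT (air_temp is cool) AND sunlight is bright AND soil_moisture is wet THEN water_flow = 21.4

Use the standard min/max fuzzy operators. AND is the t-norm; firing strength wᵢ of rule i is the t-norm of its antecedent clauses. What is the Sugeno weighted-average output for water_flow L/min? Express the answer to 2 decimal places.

R1 (z=22.0): wet=0.86, moderate=0.51; AND[min(a, b)] → w = 0.51
R2 (z=3.0): bright=0.45, ¬hot=1−0.38=0.62; AND[min(a, b)] → w = 0.45
R3 (z=28.0): bright=0.45, ¬damp=1−0.96=0.04; AND[min(a, b)] → w = 0.04
R4 (z=11.0): dry=0.33 → w = 0.33
R5 (z=21.4): ¬cool=1−0.60=0.40, bright=0.45, wet=0.86; AND[min(a, b)] → w = 0.40
Weighted average = (0.51·22.0 + 0.45·3.0 + 0.04·28.0 + 0.33·11.0 + 0.40·21.4) / (0.51 + 0.45 + 0.04 + 0.33 + 0.40)
  = 25.8800 / 1.7300 = 14.96

14.96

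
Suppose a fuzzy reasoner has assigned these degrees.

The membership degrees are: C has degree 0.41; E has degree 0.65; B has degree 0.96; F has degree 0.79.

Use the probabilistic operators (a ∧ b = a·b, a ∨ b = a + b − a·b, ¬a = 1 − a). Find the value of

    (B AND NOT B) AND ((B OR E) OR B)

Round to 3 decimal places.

NOT B = 1 − 0.9600 = 0.0400
B AND NOT B = a·b on (0.9600, 0.0400) = 0.0384
B OR E = a + b − a·b on (0.9600, 0.6500) = 0.9860
(B OR E) OR B = a + b − a·b on (0.9860, 0.9600) = 0.9994
(B AND NOT B) AND ((B OR E) OR B) = a·b on (0.0384, 0.9994) = 0.0384

0.038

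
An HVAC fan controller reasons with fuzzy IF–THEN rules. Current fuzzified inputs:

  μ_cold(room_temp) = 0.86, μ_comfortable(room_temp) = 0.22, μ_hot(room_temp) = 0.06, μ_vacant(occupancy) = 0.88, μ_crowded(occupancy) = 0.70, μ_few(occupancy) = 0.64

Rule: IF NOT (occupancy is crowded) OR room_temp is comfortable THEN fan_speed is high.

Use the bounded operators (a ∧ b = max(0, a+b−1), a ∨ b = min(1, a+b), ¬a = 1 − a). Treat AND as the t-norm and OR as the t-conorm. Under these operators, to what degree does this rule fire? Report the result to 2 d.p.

0.52

firing strength: ¬crowded=1−0.70=0.30, comfortable=0.22; OR[min(1, a+b)] → w = 0.52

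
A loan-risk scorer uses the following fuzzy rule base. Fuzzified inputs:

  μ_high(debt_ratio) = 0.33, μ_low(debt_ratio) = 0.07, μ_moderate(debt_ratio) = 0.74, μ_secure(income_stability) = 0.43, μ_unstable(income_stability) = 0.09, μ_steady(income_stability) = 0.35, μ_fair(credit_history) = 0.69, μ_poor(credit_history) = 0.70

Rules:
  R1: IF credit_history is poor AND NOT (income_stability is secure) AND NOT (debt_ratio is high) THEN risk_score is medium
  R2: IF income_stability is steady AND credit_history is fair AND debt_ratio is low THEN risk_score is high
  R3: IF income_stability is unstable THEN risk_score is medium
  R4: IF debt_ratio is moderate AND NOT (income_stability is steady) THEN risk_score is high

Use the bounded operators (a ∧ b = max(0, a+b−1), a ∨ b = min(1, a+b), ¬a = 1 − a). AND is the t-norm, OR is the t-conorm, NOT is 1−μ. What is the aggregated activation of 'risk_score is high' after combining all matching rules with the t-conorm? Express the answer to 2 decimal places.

R1: poor=0.70, ¬secure=1−0.43=0.57, ¬high=1−0.33=0.67; AND[max(0, a+b−1)] → w = 0.00
R2: steady=0.35, fair=0.69, low=0.07; AND[max(0, a+b−1)] → w = 0.00
R3: unstable=0.09 → w = 0.09
R4: moderate=0.74, ¬steady=1−0.35=0.65; AND[max(0, a+b−1)] → w = 0.39
Rules with consequent 'high': {R2, R4} → strengths 0.00, 0.39
Aggregate via t-conorm [min(1, a+b)]: 0.39

0.39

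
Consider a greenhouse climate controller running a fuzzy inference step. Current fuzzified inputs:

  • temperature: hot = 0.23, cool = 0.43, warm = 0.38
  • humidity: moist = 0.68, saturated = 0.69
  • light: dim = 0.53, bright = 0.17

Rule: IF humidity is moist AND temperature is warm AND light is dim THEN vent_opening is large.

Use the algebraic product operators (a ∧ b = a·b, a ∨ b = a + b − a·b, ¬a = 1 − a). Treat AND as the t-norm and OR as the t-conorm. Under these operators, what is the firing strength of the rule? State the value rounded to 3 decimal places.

0.137

firing strength: moist=0.68, warm=0.38, dim=0.53; AND[a·b] → w = 0.1370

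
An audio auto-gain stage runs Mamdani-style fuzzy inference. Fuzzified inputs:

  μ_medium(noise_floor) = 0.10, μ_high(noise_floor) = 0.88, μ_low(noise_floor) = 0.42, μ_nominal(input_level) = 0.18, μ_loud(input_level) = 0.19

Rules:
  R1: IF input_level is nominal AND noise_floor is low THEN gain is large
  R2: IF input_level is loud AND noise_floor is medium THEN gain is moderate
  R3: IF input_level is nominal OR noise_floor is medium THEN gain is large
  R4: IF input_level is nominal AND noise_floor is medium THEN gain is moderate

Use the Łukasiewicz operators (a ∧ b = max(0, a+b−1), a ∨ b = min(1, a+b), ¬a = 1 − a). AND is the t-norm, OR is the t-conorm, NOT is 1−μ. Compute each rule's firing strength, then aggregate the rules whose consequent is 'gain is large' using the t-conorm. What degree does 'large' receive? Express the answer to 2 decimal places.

R1: nominal=0.18, low=0.42; AND[max(0, a+b−1)] → w = 0.00
R2: loud=0.19, medium=0.10; AND[max(0, a+b−1)] → w = 0.00
R3: nominal=0.18, medium=0.10; OR[min(1, a+b)] → w = 0.28
R4: nominal=0.18, medium=0.10; AND[max(0, a+b−1)] → w = 0.00
Rules with consequent 'large': {R1, R3} → strengths 0.00, 0.28
Aggregate via t-conorm [min(1, a+b)]: 0.28

0.28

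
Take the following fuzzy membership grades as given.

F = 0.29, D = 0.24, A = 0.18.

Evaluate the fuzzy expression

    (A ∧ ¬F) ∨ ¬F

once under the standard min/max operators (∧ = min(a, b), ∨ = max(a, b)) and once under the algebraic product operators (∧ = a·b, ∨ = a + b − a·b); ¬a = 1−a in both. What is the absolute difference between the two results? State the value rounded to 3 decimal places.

Under standard min/max:
  ¬F = 1 − 0.29 = 0.71
  A ∧ ¬F = min(a, b) on (0.18, 0.71) = 0.18
  ¬F = 1 − 0.29 = 0.71
  (A ∧ ¬F) ∨ ¬F = max(a, b) on (0.18, 0.71) = 0.71
  → value = 0.7100
Under algebraic product:
  ¬F = 1 − 0.2900 = 0.7100
  A ∧ ¬F = a·b on (0.1800, 0.7100) = 0.1278
  ¬F = 1 − 0.2900 = 0.7100
  (A ∧ ¬F) ∨ ¬F = a + b − a·b on (0.1278, 0.7100) = 0.7471
  → value = 0.7471
|0.7100 − 0.7471| = 0.037

0.037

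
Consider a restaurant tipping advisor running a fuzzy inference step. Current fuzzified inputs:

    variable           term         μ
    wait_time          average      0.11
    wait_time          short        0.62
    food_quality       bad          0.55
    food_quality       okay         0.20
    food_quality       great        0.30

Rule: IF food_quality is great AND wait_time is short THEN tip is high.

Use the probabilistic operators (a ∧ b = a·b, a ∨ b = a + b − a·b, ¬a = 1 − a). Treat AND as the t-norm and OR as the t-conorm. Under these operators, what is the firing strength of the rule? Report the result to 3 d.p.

firing strength: great=0.30, short=0.62; AND[a·b] → w = 0.1860

0.186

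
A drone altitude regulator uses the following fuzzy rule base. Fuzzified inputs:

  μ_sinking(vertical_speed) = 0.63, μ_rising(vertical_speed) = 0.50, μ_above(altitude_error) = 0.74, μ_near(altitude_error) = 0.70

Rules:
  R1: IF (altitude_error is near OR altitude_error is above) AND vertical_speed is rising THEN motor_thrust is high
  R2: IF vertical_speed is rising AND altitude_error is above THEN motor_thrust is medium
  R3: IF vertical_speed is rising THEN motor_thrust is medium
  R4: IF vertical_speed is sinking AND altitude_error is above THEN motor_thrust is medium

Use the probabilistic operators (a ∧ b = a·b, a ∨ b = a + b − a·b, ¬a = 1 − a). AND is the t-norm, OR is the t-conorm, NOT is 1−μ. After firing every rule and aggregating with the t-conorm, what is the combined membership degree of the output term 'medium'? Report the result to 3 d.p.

0.832

R1: (near=0.70 OR above=0.74) = 0.9220; AND[a·b] with rising=0.50 → w = 0.4610
R2: rising=0.50, above=0.74; AND[a·b] → w = 0.3700
R3: rising=0.50 → w = 0.5000
R4: sinking=0.63, above=0.74; AND[a·b] → w = 0.4662
Rules with consequent 'medium': {R2, R3, R4} → strengths 0.3700, 0.5000, 0.4662
Aggregate via t-conorm [a + b − a·b]: 0.8319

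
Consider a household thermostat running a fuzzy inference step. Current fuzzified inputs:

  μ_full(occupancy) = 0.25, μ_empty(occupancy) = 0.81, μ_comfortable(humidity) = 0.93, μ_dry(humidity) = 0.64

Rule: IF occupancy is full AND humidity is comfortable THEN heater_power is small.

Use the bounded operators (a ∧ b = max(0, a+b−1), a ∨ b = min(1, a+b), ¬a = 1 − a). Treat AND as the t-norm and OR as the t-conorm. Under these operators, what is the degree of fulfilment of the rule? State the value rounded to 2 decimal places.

0.18

firing strength: full=0.25, comfortable=0.93; AND[max(0, a+b−1)] → w = 0.18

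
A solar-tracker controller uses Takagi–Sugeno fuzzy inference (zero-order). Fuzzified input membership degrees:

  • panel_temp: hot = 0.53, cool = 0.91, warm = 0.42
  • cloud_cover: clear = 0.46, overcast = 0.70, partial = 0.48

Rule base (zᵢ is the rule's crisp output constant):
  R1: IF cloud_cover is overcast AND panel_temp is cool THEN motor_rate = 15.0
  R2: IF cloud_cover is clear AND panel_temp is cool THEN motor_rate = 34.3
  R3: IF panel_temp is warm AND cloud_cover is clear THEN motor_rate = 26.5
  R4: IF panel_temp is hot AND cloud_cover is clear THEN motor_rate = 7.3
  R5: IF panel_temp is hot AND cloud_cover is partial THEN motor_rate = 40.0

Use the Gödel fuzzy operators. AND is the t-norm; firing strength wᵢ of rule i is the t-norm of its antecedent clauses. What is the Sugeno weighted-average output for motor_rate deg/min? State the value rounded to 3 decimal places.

R1 (z=15.0): overcast=0.70, cool=0.91; AND[min(a, b)] → w = 0.70
R2 (z=34.3): clear=0.46, cool=0.91; AND[min(a, b)] → w = 0.46
R3 (z=26.5): warm=0.42, clear=0.46; AND[min(a, b)] → w = 0.42
R4 (z=7.3): hot=0.53, clear=0.46; AND[min(a, b)] → w = 0.46
R5 (z=40.0): hot=0.53, partial=0.48; AND[min(a, b)] → w = 0.48
Weighted average = (0.70·15.0 + 0.46·34.3 + 0.42·26.5 + 0.46·7.3 + 0.48·40.0) / (0.70 + 0.46 + 0.42 + 0.46 + 0.48)
  = 59.9660 / 2.5200 = 23.796

23.796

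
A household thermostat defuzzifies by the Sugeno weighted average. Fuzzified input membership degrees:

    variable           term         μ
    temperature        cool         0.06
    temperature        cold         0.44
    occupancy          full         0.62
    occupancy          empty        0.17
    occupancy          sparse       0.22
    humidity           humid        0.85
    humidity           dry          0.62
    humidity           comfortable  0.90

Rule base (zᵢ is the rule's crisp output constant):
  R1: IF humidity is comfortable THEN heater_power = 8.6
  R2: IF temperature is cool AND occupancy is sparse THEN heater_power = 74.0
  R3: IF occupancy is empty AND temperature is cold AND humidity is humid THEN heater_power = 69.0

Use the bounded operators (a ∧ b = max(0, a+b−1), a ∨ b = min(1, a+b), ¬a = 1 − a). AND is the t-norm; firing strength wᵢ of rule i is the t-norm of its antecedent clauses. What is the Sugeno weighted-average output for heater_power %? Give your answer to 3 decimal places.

8.600

R1 (z=8.6): comfortable=0.90 → w = 0.90
R2 (z=74.0): cool=0.06, sparse=0.22; AND[max(0, a+b−1)] → w = 0.00
R3 (z=69.0): empty=0.17, cold=0.44, humid=0.85; AND[max(0, a+b−1)] → w = 0.00
Weighted average = (0.90·8.6 + 0.00·74.0 + 0.00·69.0) / (0.90 + 0.00 + 0.00)
  = 7.7400 / 0.9000 = 8.600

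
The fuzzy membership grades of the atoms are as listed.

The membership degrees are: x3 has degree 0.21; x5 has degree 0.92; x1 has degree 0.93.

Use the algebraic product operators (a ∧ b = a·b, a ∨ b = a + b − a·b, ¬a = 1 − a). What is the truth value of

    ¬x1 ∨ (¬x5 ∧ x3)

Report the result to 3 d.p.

¬x1 = 1 − 0.9300 = 0.0700
¬x5 = 1 − 0.9200 = 0.0800
¬x5 ∧ x3 = a·b on (0.0800, 0.2100) = 0.0168
¬x1 ∨ (¬x5 ∧ x3) = a + b − a·b on (0.0700, 0.0168) = 0.0856

0.086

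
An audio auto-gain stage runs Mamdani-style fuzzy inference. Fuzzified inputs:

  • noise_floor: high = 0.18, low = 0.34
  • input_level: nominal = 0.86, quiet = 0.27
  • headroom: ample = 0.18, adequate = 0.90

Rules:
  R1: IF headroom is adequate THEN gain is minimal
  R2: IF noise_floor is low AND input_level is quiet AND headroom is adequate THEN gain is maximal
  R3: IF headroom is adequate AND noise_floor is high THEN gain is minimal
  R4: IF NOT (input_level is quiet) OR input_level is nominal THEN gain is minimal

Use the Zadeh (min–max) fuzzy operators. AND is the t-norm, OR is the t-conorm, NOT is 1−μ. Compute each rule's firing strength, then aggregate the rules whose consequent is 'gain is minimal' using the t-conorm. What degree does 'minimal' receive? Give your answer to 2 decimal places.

0.90

R1: adequate=0.90 → w = 0.90
R2: low=0.34, quiet=0.27, adequate=0.90; AND[min(a, b)] → w = 0.27
R3: adequate=0.90, high=0.18; AND[min(a, b)] → w = 0.18
R4: ¬quiet=1−0.27=0.73, nominal=0.86; OR[max(a, b)] → w = 0.86
Rules with consequent 'minimal': {R1, R3, R4} → strengths 0.90, 0.18, 0.86
Aggregate via t-conorm [max(a, b)]: 0.90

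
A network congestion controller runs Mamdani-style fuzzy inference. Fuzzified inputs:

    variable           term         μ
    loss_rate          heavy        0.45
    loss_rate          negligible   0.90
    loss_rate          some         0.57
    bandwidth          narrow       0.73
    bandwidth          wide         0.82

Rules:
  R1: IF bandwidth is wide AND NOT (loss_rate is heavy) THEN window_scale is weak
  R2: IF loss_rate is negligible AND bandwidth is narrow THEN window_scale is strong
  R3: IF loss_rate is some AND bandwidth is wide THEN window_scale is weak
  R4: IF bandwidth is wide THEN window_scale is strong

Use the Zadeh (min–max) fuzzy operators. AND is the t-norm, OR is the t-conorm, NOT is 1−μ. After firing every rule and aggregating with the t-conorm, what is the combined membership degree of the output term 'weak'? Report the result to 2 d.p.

0.57

R1: wide=0.82, ¬heavy=1−0.45=0.55; AND[min(a, b)] → w = 0.55
R2: negligible=0.90, narrow=0.73; AND[min(a, b)] → w = 0.73
R3: some=0.57, wide=0.82; AND[min(a, b)] → w = 0.57
R4: wide=0.82 → w = 0.82
Rules with consequent 'weak': {R1, R3} → strengths 0.55, 0.57
Aggregate via t-conorm [max(a, b)]: 0.57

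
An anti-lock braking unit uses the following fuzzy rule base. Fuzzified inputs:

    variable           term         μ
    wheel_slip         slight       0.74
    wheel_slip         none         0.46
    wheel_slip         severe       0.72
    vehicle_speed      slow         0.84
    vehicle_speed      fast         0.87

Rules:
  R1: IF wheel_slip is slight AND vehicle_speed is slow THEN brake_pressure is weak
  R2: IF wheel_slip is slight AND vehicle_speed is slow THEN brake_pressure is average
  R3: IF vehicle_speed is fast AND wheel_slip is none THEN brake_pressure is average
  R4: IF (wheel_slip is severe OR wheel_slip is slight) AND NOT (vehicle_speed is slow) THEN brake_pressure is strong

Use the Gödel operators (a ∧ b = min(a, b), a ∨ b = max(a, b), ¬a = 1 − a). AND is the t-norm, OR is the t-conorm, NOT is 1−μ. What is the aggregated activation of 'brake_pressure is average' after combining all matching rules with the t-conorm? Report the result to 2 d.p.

0.74

R1: slight=0.74, slow=0.84; AND[min(a, b)] → w = 0.74
R2: slight=0.74, slow=0.84; AND[min(a, b)] → w = 0.74
R3: fast=0.87, none=0.46; AND[min(a, b)] → w = 0.46
R4: (severe=0.72 OR slight=0.74) = 0.74; AND[min(a, b)] with ¬slow=1−0.84=0.16 → w = 0.16
Rules with consequent 'average': {R2, R3} → strengths 0.74, 0.46
Aggregate via t-conorm [max(a, b)]: 0.74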